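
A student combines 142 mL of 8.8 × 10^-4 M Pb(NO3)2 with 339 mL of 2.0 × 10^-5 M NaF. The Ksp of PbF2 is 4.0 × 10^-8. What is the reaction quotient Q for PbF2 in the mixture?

Q ≈ 5.2 × 10^-14

Total volume = 142 + 339 = 481 mL.
[Pb^2+] = 8.8 × 10^-4 × (142/481) = 2.60 x 10^-4 M
[F^-] = 2.0 × 10^-5 × (339/481) = 1.41 x 10^-5 M
PbF2(s) <=> Pb^2+ + 2 F^-, so Q = [Pb^2+][F^-]^2
Q = (2.60 × 10^-4)(1.41 × 10^-5)^2 = 5.2 x 10^-14
Q < Ksp, so no precipitate of PbF2 forms.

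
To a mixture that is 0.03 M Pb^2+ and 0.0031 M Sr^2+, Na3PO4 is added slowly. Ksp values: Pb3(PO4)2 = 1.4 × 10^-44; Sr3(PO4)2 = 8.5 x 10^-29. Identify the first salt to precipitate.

Pb3(PO4)2

Each salt begins to precipitate when Q = Ksp, i.e. when [PO4^3-] reaches its threshold.
For Pb3(PO4)2: 1.4 × 10^-44 = (0.03)^3 × [PO4^3-]^2  ⇒  [PO4^3-] = 2.3 × 10^-20 M.
For Sr3(PO4)2: 8.5 x 10^-29 = (0.0031)^3 × [PO4^3-]^2  ⇒  [PO4^3-] = 5.3 × 10^-11 M.
The salt with the lower threshold [PO4^3-] precipitates first: Pb3(PO4)2.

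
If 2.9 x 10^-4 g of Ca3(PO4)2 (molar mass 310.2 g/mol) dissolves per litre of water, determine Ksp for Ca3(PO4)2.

Molar solubility s = (2.9 × 10^-4 g/L) / (310.2 g/mol) = 9.35 × 10^-7 M.
Ca3(PO4)2(s) <=> 3 Ca^2+ + 2 PO4^3-
Let s = molar solubility. Then [Ca^2+] = 3s and [PO4^3-] = 2s.
Ksp = [Ca^2+]^3[PO4^3-]^2
So Ksp = (3s)^3 × (2s)^2 = 108s^5
With s = 9.35 × 10^-7: Ksp = 7.7 × 10^-29

Ksp ≈ 7.7e-29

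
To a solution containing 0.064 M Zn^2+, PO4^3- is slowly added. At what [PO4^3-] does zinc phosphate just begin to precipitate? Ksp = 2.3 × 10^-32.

[PO4^3-] = 9.4 x 10^-15 M

Zn3(PO4)2(s) <=> 3 Zn^2+ + 2 PO4^3-
Ksp = [Zn^2+]^3[PO4^3-]^2
Precipitation begins when Q = Ksp. With [Zn^2+] = 0.064 M:
2.3 × 10^-32 = (0.064)^3 × [PO4^3-]^2
[PO4^3-] = (2.3 × 10^-32 / 2.62 × 10^-4)^(1/2) = 9.4 x 10^-15 M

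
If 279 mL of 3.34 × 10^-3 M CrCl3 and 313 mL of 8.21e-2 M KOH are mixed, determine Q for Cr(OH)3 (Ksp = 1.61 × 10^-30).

1.29e-7

Total volume = 279 + 313 = 592 mL.
[Cr^3+] = 3.34 × 10^-3 × (279/592) = 1.574 × 10^-3 M
[OH^-] = 8.21 × 10^-2 × (313/592) = 4.341 × 10^-2 M
Cr(OH)3(s) ⇌ Cr^3+(aq) + 3 OH^-(aq), so Q = [Cr^3+][OH^-]^3
Q = (1.574 x 10^-3)(4.341 × 10^-2)^3 = 1.29 x 10^-7
Q > Ksp, so Cr(OH)3 will precipitate.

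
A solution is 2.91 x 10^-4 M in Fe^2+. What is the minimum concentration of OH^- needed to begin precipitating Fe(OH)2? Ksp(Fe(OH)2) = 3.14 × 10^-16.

Fe(OH)2(s) ⇌ Fe^2+(aq) + 2 OH^-(aq)
Ksp = [Fe^2+][OH^-]^2
Precipitation begins when Q = Ksp. With [Fe^2+] = 2.91 x 10^-4 M:
3.14 × 10^-16 = (2.91 x 10^-4) × [OH^-]^2
[OH^-] = (3.14 × 10^-16 / 2.91 × 10^-4)^(1/2) = 1.04 × 10^-6 M

[OH^-] ≈ 1.04 × 10^-6 M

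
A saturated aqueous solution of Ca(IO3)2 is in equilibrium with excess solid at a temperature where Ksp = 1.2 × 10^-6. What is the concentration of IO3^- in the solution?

1.3 × 10^-2 M

Ca(IO3)2(s) ⇌ Ca^2+(aq) + 2 IO3^-(aq)
Ksp = [Ca^2+][IO3^-]^2
If s mol/L of Ca(IO3)2 dissolves, [Ca^2+] = s and [IO3^-] = 2s.
Ksp = s(2s)^2 = 4s^3
Solving, s = (1.2 × 10^-6/4)^(1/3) = 6.69 x 10^-3 M
[IO3^-] = 2s = 1.3 × 10^-2 M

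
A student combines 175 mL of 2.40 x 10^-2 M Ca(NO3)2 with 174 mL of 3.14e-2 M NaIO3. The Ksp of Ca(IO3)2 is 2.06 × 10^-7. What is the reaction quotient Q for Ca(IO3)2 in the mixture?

Total volume = 175 + 174 = 349 mL.
[Ca^2+] = 2.40 x 10^-2 × (175/349) = 1.203 x 10^-2 M
[IO3^-] = 3.14 × 10^-2 × (174/349) = 1.566 × 10^-2 M
Ca(IO3)2(s) ⇌ Ca^2+(aq) + 2 IO3^-(aq), so Q = [Ca^2+][IO3^-]^2
Q = (1.203 x 10^-2)(1.566 × 10^-2)^2 = 2.95 × 10^-6
Q > Ksp, so Ca(IO3)2 will precipitate.

Q = 2.95e-6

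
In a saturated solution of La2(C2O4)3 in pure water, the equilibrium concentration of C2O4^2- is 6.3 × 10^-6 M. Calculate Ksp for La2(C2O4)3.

4.4 × 10^-27

La2(C2O4)3(s) <=> 2 La^3+ + 3 C2O4^2-
Stoichiometry gives [La^3+] = (2/3)[C2O4^2-] = 4.20 × 10^-6 M.
Ksp = [La^3+]^2[C2O4^2-]^3
Ksp = (4.20 × 10^-6)^2 × (6.3 x 10^-6)^3 = 4.4 × 10^-27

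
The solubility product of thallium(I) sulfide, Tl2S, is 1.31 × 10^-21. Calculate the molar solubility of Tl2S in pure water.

Tl2S(s) ⇌ 2 Tl^+ + S^2-
Ksp = [Tl^+]^2[S^2-]
If s mol/L of Tl2S dissolves, [Tl^+] = 2s and [S^2-] = s.
So Ksp = (2s)^2 × s = 4s^3
s^3 = 1.31 × 10^-21 / 4, so s = 6.89 × 10^-8 M

6.89 × 10^-8 M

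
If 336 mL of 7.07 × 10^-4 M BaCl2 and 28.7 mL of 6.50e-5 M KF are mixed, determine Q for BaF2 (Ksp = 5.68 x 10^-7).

1.70 × 10^-14

Total volume = 336 + 28.7 = 364.7 mL.
[Ba^2+] = 7.07 x 10^-4 × (336/364.7) = 6.514 × 10^-4 M
[F^-] = 6.50 × 10^-5 × (28.7/364.7) = 5.115 × 10^-6 M
BaF2(s) ⇌ Ba^2+(aq) + 2 F^-(aq), so Q = [Ba^2+][F^-]^2
Q = (6.514 × 10^-4)(5.115 x 10^-6)^2 = 1.70 × 10^-14
Q < Ksp, so no precipitate of BaF2 forms.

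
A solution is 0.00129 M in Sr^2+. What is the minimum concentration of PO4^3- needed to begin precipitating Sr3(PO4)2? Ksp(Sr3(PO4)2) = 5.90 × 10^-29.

[PO4^3-] = 1.66e-10 M

Sr3(PO4)2(s) ⇌ 3 Sr^2+(aq) + 2 PO4^3-(aq)
Ksp = [Sr^2+]^3[PO4^3-]^2
Precipitation begins when Q = Ksp. With [Sr^2+] = 0.00129 M:
5.90 × 10^-29 = (0.00129)^3 × [PO4^3-]^2
[PO4^3-] = (5.90 × 10^-29 / 2.147 × 10^-9)^(1/2) = 1.66 x 10^-10 M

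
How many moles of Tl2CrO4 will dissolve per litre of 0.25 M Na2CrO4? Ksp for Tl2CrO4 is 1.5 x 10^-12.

1.2 × 10^-6 M

Tl2CrO4(s) ⇌ 2 Tl^+ + CrO4^2-
Ksp = [Tl^+]^2[CrO4^2-]
Let s be the molar solubility in this solution. [Tl^+] = 2s, [CrO4^2-] = 0.25 + s ≈ 0.25 (since CrO4^2- from Na2CrO4 dominates).
Ksp ≈ (2s)^2 × 0.25
s = 1.2 × 10^-6 M
Check: s = 1.2 x 10^-6 ≪ 0.25, so the approximation is valid.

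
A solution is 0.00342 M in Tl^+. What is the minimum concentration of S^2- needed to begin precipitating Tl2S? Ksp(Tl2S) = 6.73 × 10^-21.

Tl2S(s) ⇌ 2 Tl^+ + S^2-
Ksp = [Tl^+]^2[S^2-]
Precipitation begins when Q = Ksp. With [Tl^+] = 0.00342 M:
6.73 × 10^-21 = (0.00342)^2 × [S^2-]
[S^2-] = (6.73 × 10^-21 / 1.170 × 10^-5) = 5.75 × 10^-16 M

[S^2-] ≈ 5.75 x 10^-16 M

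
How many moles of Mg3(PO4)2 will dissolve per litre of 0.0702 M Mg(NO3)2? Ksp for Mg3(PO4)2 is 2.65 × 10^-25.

Mg3(PO4)2(s) <=> 3 Mg^2+(aq) + 2 PO4^3-(aq)
Ksp = [Mg^2+]^3[PO4^3-]^2
Let s = moles of Mg3(PO4)2 that dissolve per litre. [Mg^2+] = 0.0702 + 3s ≈ 0.0702, [PO4^3-] = 2s (Ksp is small, so little additional dissolves).
Ksp ≈ (0.0702)^3 × (2s)^2
s = 1.38 × 10^-11 M
Check: 3s = 4.2 × 10^-11 ≪ 0.0702, so the approximation is valid.

s ≈ 1.38 × 10^-11 M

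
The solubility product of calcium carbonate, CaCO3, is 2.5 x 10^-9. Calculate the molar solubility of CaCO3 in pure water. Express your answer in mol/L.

CaCO3(s) ⇌ Ca^2+ + CO3^2-
Ksp = [Ca^2+][CO3^2-]
If s mol/L of CaCO3 dissolves, [Ca^2+] = s and [CO3^2-] = s.
Ksp = (s)(s) = s^2
s = (2.5 x 10^-9)^(1/2) = 5.0 × 10^-5 M

5.0e-5 M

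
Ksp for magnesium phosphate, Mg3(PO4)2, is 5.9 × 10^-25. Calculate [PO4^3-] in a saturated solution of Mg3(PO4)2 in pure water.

Mg3(PO4)2(s) <=> 3 Mg^2+(aq) + 2 PO4^3-(aq)
Ksp = [Mg^2+]^3[PO4^3-]^2
If s mol/L of Mg3(PO4)2 dissolves, [Mg^2+] = 3s and [PO4^3-] = 2s.
So Ksp = (3s)^3 × (2s)^2 = 108s^5
s = (5.9 × 10^-25 / 108)^(1/5) = 5.59 × 10^-6 M
[PO4^3-] = 2s = 1.1 × 10^-5 M

[PO4^3-] ≈ 1.1e-5 M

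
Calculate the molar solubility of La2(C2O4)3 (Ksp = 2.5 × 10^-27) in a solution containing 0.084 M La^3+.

La2(C2O4)3(s) <=> 2 La^3+(aq) + 3 C2O4^2-(aq)
Ksp = [La^3+]^2[C2O4^2-]^3
Let s = moles of La2(C2O4)3 that dissolve per litre. [La^3+] = 0.084 + 2s ≈ 0.084, [C2O4^2-] = 3s (since the La^3+ already present dominates).
Ksp ≈ (0.084)^2 × (3s)^3
s = 2.4 × 10^-9 M
Check: 2s = 4.7 × 10^-9 ≪ 0.084, so the approximation is valid.

s = 2.4 × 10^-9 M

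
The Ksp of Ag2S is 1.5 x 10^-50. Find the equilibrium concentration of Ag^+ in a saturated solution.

Ag2S(s) ⇌ 2 Ag^+(aq) + S^2-(aq)
Ksp = [Ag^+]^2[S^2-]
If s mol/L of Ag2S dissolves, [Ag^+] = 2s and [S^2-] = s.
Ksp = (2s)^2s = 4s^3
s = (1.5 x 10^-50 / 4)^(1/3) = 1.55 × 10^-17 M
[Ag^+] = 2s = 3.1 × 10^-17 M

3.1 × 10^-17 M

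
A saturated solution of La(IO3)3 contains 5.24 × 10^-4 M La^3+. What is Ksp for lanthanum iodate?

Ksp = 2.04 × 10^-12

La(IO3)3(s) <=> La^3+(aq) + 3 IO3^-(aq)
Stoichiometry gives [IO3^-] = (3/1)[La^3+] = 1.572 x 10^-3 M.
Ksp = [La^3+][IO3^-]^3
Ksp = 5.24 × 10^-4 × (1.572 x 10^-3)^3 = 2.04 × 10^-12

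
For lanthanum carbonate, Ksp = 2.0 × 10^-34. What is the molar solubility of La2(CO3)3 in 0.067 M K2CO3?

s = 4.1 x 10^-16 M

La2(CO3)3(s) ⇌ 2 La^3+ + 3 CO3^2-
Ksp = [La^3+]^2[CO3^2-]^3
Let s = moles of La2(CO3)3 that dissolve per litre. [La^3+] = 2s, [CO3^2-] = 0.067 + 3s ≈ 0.067 (common-ion effect: CO3^2- is already 0.067 M).
Ksp ≈ (2s)^2 × (0.067)^3
s = 4.1 × 10^-16 M
Check: 3s = 1.2 × 10^-15 ≪ 0.067, so the approximation is valid.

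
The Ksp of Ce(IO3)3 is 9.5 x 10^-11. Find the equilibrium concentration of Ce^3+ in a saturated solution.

Ce(IO3)3(s) ⇌ Ce^3+ + 3 IO3^-
Ksp = [Ce^3+][IO3^-]^3
Let s = molar solubility. Then [Ce^3+] = s and [IO3^-] = 3s.
Substituting: Ksp = s(3s)^3 = 27s^4
Solving, s = (9.5 x 10^-11/27)^(1/4) = 1.37 × 10^-3 M
[Ce^3+] = s = 1.4 x 10^-3 M

[Ce^3+] ≈ 1.4 x 10^-3 M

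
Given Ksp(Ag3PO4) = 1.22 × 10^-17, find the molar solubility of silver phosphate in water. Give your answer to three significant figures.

Ag3PO4(s) <=> 3 Ag^+(aq) + PO4^3-(aq)
Ksp = [Ag^+]^3[PO4^3-]
If s mol/L of Ag3PO4 dissolves, [Ag^+] = 3s and [PO4^3-] = s.
Substituting: Ksp = (3s)^3s = 27s^4
Solving, s = (1.22 × 10^-17/27)^(1/4) = 2.59 × 10^-5 M

2.59 × 10^-5 M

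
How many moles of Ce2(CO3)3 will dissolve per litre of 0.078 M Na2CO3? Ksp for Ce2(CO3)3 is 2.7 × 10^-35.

Ce2(CO3)3(s) ⇌ 2 Ce^3+(aq) + 3 CO3^2-(aq)
Ksp = [Ce^3+]^2[CO3^2-]^3
If s mol/L dissolves here, [Ce^3+] = 2s, [CO3^2-] = 0.078 + 3s ≈ 0.078 (Ksp is small, so little additional dissolves).
Ksp ≈ (2s)^2 × (0.078)^3
s = 1.2 × 10^-16 M
Check: 3s = 3.6 × 10^-16 ≪ 0.078, so the approximation is valid.

1.2 × 10^-16 M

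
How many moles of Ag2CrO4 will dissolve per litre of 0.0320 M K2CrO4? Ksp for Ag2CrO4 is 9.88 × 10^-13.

Ag2CrO4(s) ⇌ 2 Ag^+ + CrO4^2-
Ksp = [Ag^+]^2[CrO4^2-]
Let s = moles of Ag2CrO4 that dissolve per litre. [Ag^+] = 2s, [CrO4^2-] = 0.0320 + s ≈ 0.0320 (since CrO4^2- from K2CrO4 dominates).
Ksp ≈ (2s)^2 × 0.0320
s = 2.78 x 10^-6 M
Check: s = 2.8 x 10^-6 ≪ 0.0320, so the approximation is valid.

s = 2.78e-6 M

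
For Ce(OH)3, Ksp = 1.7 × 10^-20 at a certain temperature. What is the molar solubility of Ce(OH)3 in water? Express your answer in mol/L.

Ce(OH)3(s) ⇌ Ce^3+(aq) + 3 OH^-(aq)
Ksp = [Ce^3+][OH^-]^3
If s mol/L of Ce(OH)3 dissolves, [Ce^3+] = s and [OH^-] = 3s.
So Ksp = s × (3s)^3 = 27s^4
s = (1.7 × 10^-20 / 27)^(1/4) = 5.0 x 10^-6 M

s ≈ 5.0e-6 M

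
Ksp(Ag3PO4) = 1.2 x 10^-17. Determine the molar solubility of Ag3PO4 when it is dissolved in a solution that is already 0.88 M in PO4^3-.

Ag3PO4(s) ⇌ 3 Ag^+(aq) + PO4^3-(aq)
Ksp = [Ag^+]^3[PO4^3-]
Let s be the molar solubility in this solution. [Ag^+] = 3s, [PO4^3-] = 0.88 + s ≈ 0.88 (common-ion effect: PO4^3- is already 0.88 M).
Ksp ≈ (3s)^3 × 0.88
s = 8.0 × 10^-7 M
Check: s = 8.0 × 10^-7 ≪ 0.88, so the approximation is valid.

s = 8.0 × 10^-7 M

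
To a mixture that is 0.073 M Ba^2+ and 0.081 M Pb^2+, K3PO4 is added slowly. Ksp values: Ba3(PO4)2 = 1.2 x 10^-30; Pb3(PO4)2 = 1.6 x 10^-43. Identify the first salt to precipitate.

Precipitation of each salt starts when its ion product equals its Ksp.
For Ba3(PO4)2: 1.2 x 10^-30 = (0.073)^3 × [PO4^3-]^2  ⇒  [PO4^3-] = 5.6 × 10^-14 M.
For Pb3(PO4)2: 1.6 x 10^-43 = (0.081)^3 × [PO4^3-]^2  ⇒  [PO4^3-] = 1.7 x 10^-20 M.
The salt with the lower threshold [PO4^3-] precipitates first: Pb3(PO4)2.

Pb3(PO4)2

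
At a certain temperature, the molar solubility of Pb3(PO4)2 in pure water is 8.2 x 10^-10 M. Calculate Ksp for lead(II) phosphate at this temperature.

4.0e-44

Pb3(PO4)2(s) <=> 3 Pb^2+(aq) + 2 PO4^3-(aq)
For each mole of Pb3(PO4)2 that dissolves: [Pb^2+] = 3s, [PO4^3-] = 2s.
Ksp = [Pb^2+]^3[PO4^3-]^2
Ksp = (3s)^3(2s)^2 = 108s^5
Ksp = 108 × (8.2 x 10^-10)^5 = 4.0 x 10^-44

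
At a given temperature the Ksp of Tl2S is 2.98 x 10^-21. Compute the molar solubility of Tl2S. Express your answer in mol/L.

Tl2S(s) ⇌ 2 Tl^+(aq) + S^2-(aq)
Ksp = [Tl^+]^2[S^2-]
With molar solubility s: [Tl^+] = 2s, [S^2-] = s.
So Ksp = (2s)^2 × s = 4s^3
s = (2.98 x 10^-21 / 4)^(1/3) = 9.07 × 10^-8 M

s ≈ 9.07 × 10^-8 M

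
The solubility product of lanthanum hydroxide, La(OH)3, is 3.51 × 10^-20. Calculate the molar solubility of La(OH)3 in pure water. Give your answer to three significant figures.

6.00 × 10^-6 M

La(OH)3(s) ⇌ La^3+ + 3 OH^-
Ksp = [La^3+][OH^-]^3
Let s = molar solubility. Then [La^3+] = s and [OH^-] = 3s.
Ksp = s(3s)^3 = 27s^4
Solving, s = (3.51 × 10^-20/27)^(1/4) = 6.00 × 10^-6 M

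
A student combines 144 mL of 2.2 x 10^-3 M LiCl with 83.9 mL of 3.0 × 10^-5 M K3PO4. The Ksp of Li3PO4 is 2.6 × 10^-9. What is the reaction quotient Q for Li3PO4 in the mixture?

Total volume = 144 + 83.9 = 227.9 mL.
[Li^+] = 2.2 × 10^-3 × (144/227.9) = 1.39 x 10^-3 M
[PO4^3-] = 3.0 × 10^-5 × (83.9/227.9) = 1.10 × 10^-5 M
Li3PO4(s) ⇌ 3 Li^+(aq) + PO4^3-(aq), so Q = [Li^+]^3[PO4^3-]
Q = (1.39 × 10^-3)^3(1.10 × 10^-5) = 3.0 × 10^-14
Q < Ksp, so no precipitate of Li3PO4 forms.

Q = 3.0 x 10^-14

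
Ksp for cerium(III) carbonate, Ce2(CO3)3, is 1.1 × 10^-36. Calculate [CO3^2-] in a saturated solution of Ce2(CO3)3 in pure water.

Ce2(CO3)3(s) ⇌ 2 Ce^3+ + 3 CO3^2-
Ksp = [Ce^3+]^2[CO3^2-]^3
With molar solubility s: [Ce^3+] = 2s, [CO3^2-] = 3s.
Substituting: Ksp = (2s)^2(3s)^3 = 108s^5
s = (1.1 × 10^-36 / 108)^(1/5) = 2.52 × 10^-8 M
[CO3^2-] = 3s = 7.6 × 10^-8 M

7.6 × 10^-8 M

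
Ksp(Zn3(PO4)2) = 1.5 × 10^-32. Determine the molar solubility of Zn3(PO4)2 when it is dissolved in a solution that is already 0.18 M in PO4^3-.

Zn3(PO4)2(s) ⇌ 3 Zn^2+ + 2 PO4^3-
Ksp = [Zn^2+]^3[PO4^3-]^2
Let s be the molar solubility in this solution. [Zn^2+] = 3s, [PO4^3-] = 0.18 + 2s ≈ 0.18 (since the PO4^3- already present dominates).
Ksp ≈ (3s)^3 × (0.18)^2
s = 2.6 × 10^-11 M
Check: 2s = 5.2 x 10^-11 ≪ 0.18, so the approximation is valid.

s = 2.6e-11 M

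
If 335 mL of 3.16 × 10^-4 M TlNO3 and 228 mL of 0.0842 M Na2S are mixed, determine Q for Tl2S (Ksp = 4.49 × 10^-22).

Q = 1.21 × 10^-9

Total volume = 335 + 228 = 563 mL.
[Tl^+] = 3.16 x 10^-4 × (335/563) = 1.880 x 10^-4 M
[S^2-] = 8.42 x 10^-2 × (228/563) = 3.410 x 10^-2 M
Tl2S(s) ⇌ 2 Tl^+ + S^2-, so Q = [Tl^+]^2[S^2-]
Q = (1.880 x 10^-4)^2(3.410 × 10^-2) = 1.21 × 10^-9
Q > Ksp, so Tl2S will precipitate.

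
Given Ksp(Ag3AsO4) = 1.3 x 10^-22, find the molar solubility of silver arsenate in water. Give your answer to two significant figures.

s = 1.5 × 10^-6 M

Ag3AsO4(s) ⇌ 3 Ag^+ + AsO4^3-
Ksp = [Ag^+]^3[AsO4^3-]
With molar solubility s: [Ag^+] = 3s, [AsO4^3-] = s.
Ksp = (3s)^3s = 27s^4
s^4 = 1.3 x 10^-22 / 27, so s = 1.5 x 10^-6 M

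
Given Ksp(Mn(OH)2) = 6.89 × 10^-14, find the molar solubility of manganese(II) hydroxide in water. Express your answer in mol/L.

s = 2.58 × 10^-5 M

Mn(OH)2(s) ⇌ Mn^2+(aq) + 2 OH^-(aq)
Ksp = [Mn^2+][OH^-]^2
Let s = molar solubility. Then [Mn^2+] = s and [OH^-] = 2s.
Substituting: Ksp = s(2s)^2 = 4s^3
s = (6.89 × 10^-14 / 4)^(1/3) = 2.58 x 10^-5 M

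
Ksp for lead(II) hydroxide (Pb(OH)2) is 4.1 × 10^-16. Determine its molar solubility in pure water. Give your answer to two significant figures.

s = 4.7e-6 M

Pb(OH)2(s) ⇌ Pb^2+ + 2 OH^-
Ksp = [Pb^2+][OH^-]^2
If s mol/L of Pb(OH)2 dissolves, [Pb^2+] = s and [OH^-] = 2s.
Ksp = s(2s)^2 = 4s^3
Solving, s = (4.1 × 10^-16/4)^(1/3) = 4.7 × 10^-6 M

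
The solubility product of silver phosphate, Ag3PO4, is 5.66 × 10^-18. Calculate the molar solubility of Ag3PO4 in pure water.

Ag3PO4(s) ⇌ 3 Ag^+(aq) + PO4^3-(aq)
Ksp = [Ag^+]^3[PO4^3-]
If s mol/L of Ag3PO4 dissolves, [Ag^+] = 3s and [PO4^3-] = s.
Ksp = (3s)^3s = 27s^4
s = (5.66 × 10^-18 / 27)^(1/4) = 2.14 x 10^-5 M

s = 2.14 × 10^-5 M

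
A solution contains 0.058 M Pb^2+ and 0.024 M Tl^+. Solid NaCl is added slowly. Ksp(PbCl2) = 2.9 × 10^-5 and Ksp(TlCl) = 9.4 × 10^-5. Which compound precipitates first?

Each salt begins to precipitate when Q = Ksp, i.e. when [Cl^-] reaches its threshold.
For PbCl2: 2.9 × 10^-5 = 0.058 × [Cl^-]^2  ⇒  [Cl^-] = 2.2 x 10^-2 M.
For TlCl: 9.4 × 10^-5 = 0.024 × [Cl^-]  ⇒  [Cl^-] = 3.9 x 10^-3 M.
The salt with the lower threshold [Cl^-] precipitates first: TlCl.

TlCl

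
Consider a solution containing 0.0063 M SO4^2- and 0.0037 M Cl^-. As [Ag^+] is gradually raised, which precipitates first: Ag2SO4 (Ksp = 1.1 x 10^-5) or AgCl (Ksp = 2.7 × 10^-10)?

AgCl

Each salt begins to precipitate when Q = Ksp, i.e. when [Ag^+] reaches its threshold.
For Ag2SO4: 1.1 x 10^-5 = 0.0063 × [Ag^+]^2  ⇒  [Ag^+] = 4.2 x 10^-2 M.
For AgCl: 2.7 × 10^-10 = 0.0037 × [Ag^+]  ⇒  [Ag^+] = 7.3 x 10^-8 M.
The salt with the lower threshold [Ag^+] precipitates first: AgCl.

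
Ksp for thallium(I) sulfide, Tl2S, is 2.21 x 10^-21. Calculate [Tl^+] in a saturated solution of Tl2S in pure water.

[Tl^+] ≈ 1.64 × 10^-7 M

Tl2S(s) ⇌ 2 Tl^+ + S^2-
Ksp = [Tl^+]^2[S^2-]
Let s = molar solubility. Then [Tl^+] = 2s and [S^2-] = s.
Substituting: Ksp = (2s)^2s = 4s^3
s = (2.21 x 10^-21 / 4)^(1/3) = 8.206 × 10^-8 M
[Tl^+] = 2s = 1.64 × 10^-7 M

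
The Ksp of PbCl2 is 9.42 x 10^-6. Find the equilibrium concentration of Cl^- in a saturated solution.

[Cl^-] = 0.0266 M

PbCl2(s) ⇌ Pb^2+(aq) + 2 Cl^-(aq)
Ksp = [Pb^2+][Cl^-]^2
If s mol/L of PbCl2 dissolves, [Pb^2+] = s and [Cl^-] = 2s.
Ksp = s(2s)^2 = 4s^3
s^3 = 9.42 x 10^-6 / 4, so s = 1.330 x 10^-2 M
[Cl^-] = 2s = 2.66 x 10^-2 M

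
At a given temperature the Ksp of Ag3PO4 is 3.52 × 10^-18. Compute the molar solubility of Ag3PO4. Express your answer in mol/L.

Ag3PO4(s) ⇌ 3 Ag^+ + PO4^3-
Ksp = [Ag^+]^3[PO4^3-]
If s mol/L of Ag3PO4 dissolves, [Ag^+] = 3s and [PO4^3-] = s.
Substituting: Ksp = (3s)^3s = 27s^4
Solving, s = (3.52 × 10^-18/27)^(1/4) = 1.90 x 10^-5 M

s ≈ 1.90 × 10^-5 M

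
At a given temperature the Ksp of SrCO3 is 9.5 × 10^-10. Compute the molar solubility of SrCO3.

SrCO3(s) ⇌ Sr^2+ + CO3^2-
Ksp = [Sr^2+][CO3^2-]
Let s = molar solubility. Then [Sr^2+] = s and [CO3^2-] = s.
Ksp = s × s = s^2
s = √(9.5 × 10^-10) = 3.1 x 10^-5 M

3.1 × 10^-5 M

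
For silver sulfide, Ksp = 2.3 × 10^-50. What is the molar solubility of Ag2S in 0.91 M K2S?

7.9e-26 M

Ag2S(s) <=> 2 Ag^+ + S^2-
Ksp = [Ag^+]^2[S^2-]
Let s be the molar solubility in this solution. [Ag^+] = 2s, [S^2-] = 0.91 + s ≈ 0.91 (Ksp is small, so little additional dissolves).
Ksp ≈ (2s)^2 × 0.91
s = 7.9 × 10^-26 M
Check: s = 7.9 × 10^-26 ≪ 0.91, so the approximation is valid.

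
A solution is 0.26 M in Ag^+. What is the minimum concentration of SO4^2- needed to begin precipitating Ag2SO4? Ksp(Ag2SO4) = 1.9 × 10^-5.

Ag2SO4(s) ⇌ 2 Ag^+ + SO4^2-
Ksp = [Ag^+]^2[SO4^2-]
Precipitation begins when Q = Ksp. With [Ag^+] = 0.26 M:
1.9 × 10^-5 = (0.26)^2 × [SO4^2-]
[SO4^2-] = (1.9 × 10^-5 / 6.76 x 10^-2) = 2.8 × 10^-4 M

[SO4^2-] = 2.8 × 10^-4 M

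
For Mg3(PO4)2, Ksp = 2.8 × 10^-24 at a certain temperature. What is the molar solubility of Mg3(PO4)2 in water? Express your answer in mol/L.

Mg3(PO4)2(s) <=> 3 Mg^2+ + 2 PO4^3-
Ksp = [Mg^2+]^3[PO4^3-]^2
With molar solubility s: [Mg^2+] = 3s, [PO4^3-] = 2s.
Ksp = (3s)^3(2s)^2 = 108s^5
s^5 = 2.8 × 10^-24 / 108, so s = 7.6 × 10^-6 M

s ≈ 7.6e-6 M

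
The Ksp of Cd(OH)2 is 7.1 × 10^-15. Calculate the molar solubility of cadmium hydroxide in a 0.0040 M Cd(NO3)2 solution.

Cd(OH)2(s) ⇌ Cd^2+ + 2 OH^-
Ksp = [Cd^2+][OH^-]^2
If s mol/L dissolves here, [Cd^2+] = 0.0040 + s ≈ 0.0040, [OH^-] = 2s (since Cd^2+ from Cd(NO3)2 dominates).
Ksp ≈ 0.0040 × (2s)^2
s = 6.7 × 10^-7 M
Check: s = 6.7 x 10^-7 ≪ 0.0040, so the approximation is valid.

s = 6.7 × 10^-7 M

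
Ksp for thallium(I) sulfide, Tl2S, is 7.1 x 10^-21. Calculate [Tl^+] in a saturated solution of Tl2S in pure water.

Tl2S(s) <=> 2 Tl^+(aq) + S^2-(aq)
Ksp = [Tl^+]^2[S^2-]
Let s = molar solubility. Then [Tl^+] = 2s and [S^2-] = s.
Ksp = (2s)^2s = 4s^3
s^3 = 7.1 x 10^-21 / 4, so s = 1.21 x 10^-7 M
[Tl^+] = 2s = 2.4 × 10^-7 M

[Tl^+] = 2.4e-7 M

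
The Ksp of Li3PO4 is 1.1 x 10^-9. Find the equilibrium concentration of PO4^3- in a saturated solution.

[PO4^3-] = 2.5 x 10^-3 M

Li3PO4(s) <=> 3 Li^+ + PO4^3-
Ksp = [Li^+]^3[PO4^3-]
If s mol/L of Li3PO4 dissolves, [Li^+] = 3s and [PO4^3-] = s.
Ksp = (3s)^3s = 27s^4
s = (1.1 x 10^-9 / 27)^(1/4) = 2.53 x 10^-3 M
[PO4^3-] = s = 2.5 × 10^-3 M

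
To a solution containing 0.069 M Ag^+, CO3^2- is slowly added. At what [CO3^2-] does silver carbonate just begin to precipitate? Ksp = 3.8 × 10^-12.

[CO3^2-] = 8.0 x 10^-10 M

Ag2CO3(s) ⇌ 2 Ag^+ + CO3^2-
Ksp = [Ag^+]^2[CO3^2-]
Precipitation begins when Q = Ksp. With [Ag^+] = 0.069 M:
3.8 × 10^-12 = (0.069)^2 × [CO3^2-]
[CO3^2-] = (3.8 × 10^-12 / 4.76 × 10^-3) = 8.0 × 10^-10 M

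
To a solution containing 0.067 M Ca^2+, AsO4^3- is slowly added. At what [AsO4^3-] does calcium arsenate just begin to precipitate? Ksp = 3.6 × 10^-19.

Ca3(AsO4)2(s) <=> 3 Ca^2+(aq) + 2 AsO4^3-(aq)
Ksp = [Ca^2+]^3[AsO4^3-]^2
Precipitation begins when Q = Ksp. With [Ca^2+] = 0.067 M:
3.6 × 10^-19 = (0.067)^3 × [AsO4^3-]^2
[AsO4^3-] = (3.6 × 10^-19 / 3.01 × 10^-4)^(1/2) = 3.5 × 10^-8 M

[AsO4^3-] ≈ 3.5 × 10^-8 M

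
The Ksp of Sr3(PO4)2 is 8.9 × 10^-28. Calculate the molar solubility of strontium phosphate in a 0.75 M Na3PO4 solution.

s ≈ 3.9e-10 M

Sr3(PO4)2(s) ⇌ 3 Sr^2+ + 2 PO4^3-
Ksp = [Sr^2+]^3[PO4^3-]^2
Let s be the molar solubility in this solution. [Sr^2+] = 3s, [PO4^3-] = 0.75 + 2s ≈ 0.75 (common-ion effect: PO4^3- is already 0.75 M).
Ksp ≈ (3s)^3 × (0.75)^2
s = 3.9 x 10^-10 M
Check: 2s = 7.8 × 10^-10 ≪ 0.75, so the approximation is valid.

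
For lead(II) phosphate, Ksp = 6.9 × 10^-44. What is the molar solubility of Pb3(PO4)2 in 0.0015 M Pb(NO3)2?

s = 2.3e-18 M

Pb3(PO4)2(s) <=> 3 Pb^2+(aq) + 2 PO4^3-(aq)
Ksp = [Pb^2+]^3[PO4^3-]^2
Let s be the molar solubility in this solution. [Pb^2+] = 0.0015 + 3s ≈ 0.0015, [PO4^3-] = 2s (common-ion effect: Pb^2+ is already 0.0015 M).
Ksp ≈ (0.0015)^3 × (2s)^2
s = 2.3 x 10^-18 M
Check: 3s = 6.8 x 10^-18 ≪ 0.0015, so the approximation is valid.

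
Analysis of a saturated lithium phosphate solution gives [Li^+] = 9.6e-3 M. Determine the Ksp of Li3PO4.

Li3PO4(s) <=> 3 Li^+ + PO4^3-
Stoichiometry gives [PO4^3-] = (1/3)[Li^+] = 3.20 x 10^-3 M.
Ksp = [Li^+]^3[PO4^3-]
Ksp = (9.6 × 10^-3)^3 × 3.20 x 10^-3 = 2.8 × 10^-9

Ksp = 2.8e-9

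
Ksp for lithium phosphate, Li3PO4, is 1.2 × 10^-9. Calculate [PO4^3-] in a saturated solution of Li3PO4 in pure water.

2.6 × 10^-3 M

Li3PO4(s) ⇌ 3 Li^+ + PO4^3-
Ksp = [Li^+]^3[PO4^3-]
With molar solubility s: [Li^+] = 3s, [PO4^3-] = s.
Substituting: Ksp = (3s)^3s = 27s^4
s = (1.2 × 10^-9 / 27)^(1/4) = 2.58 x 10^-3 M
[PO4^3-] = s = 2.6 × 10^-3 M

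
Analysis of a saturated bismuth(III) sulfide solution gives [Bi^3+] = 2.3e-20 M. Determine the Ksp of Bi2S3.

Ksp ≈ 2.2e-98

Bi2S3(s) ⇌ 2 Bi^3+(aq) + 3 S^2-(aq)
Stoichiometry gives [S^2-] = (3/2)[Bi^3+] = 3.45 × 10^-20 M.
Ksp = [Bi^3+]^2[S^2-]^3
Ksp = (2.3 × 10^-20)^2 × (3.45 × 10^-20)^3 = 2.2 × 10^-98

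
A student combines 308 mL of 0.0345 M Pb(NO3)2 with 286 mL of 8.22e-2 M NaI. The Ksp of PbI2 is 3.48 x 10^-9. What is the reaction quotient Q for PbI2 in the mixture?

2.80e-5

Total volume = 308 + 286 = 594 mL.
[Pb^2+] = 3.45 x 10^-2 × (308/594) = 1.789 × 10^-2 M
[I^-] = 8.22 × 10^-2 × (286/594) = 3.958 x 10^-2 M
PbI2(s) ⇌ Pb^2+ + 2 I^-, so Q = [Pb^2+][I^-]^2
Q = (1.789 x 10^-2)(3.958 × 10^-2)^2 = 2.80 × 10^-5
Q > Ksp, so PbI2 will precipitate.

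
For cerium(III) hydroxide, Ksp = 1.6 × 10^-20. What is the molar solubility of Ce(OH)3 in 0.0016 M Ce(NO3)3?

s = 7.2 × 10^-7 M

Ce(OH)3(s) ⇌ Ce^3+ + 3 OH^-
Ksp = [Ce^3+][OH^-]^3
Let s be the molar solubility in this solution. [Ce^3+] = 0.0016 + s ≈ 0.0016, [OH^-] = 3s (common-ion effect: Ce^3+ is already 0.0016 M).
Ksp ≈ 0.0016 × (3s)^3
s = 7.2 x 10^-7 M
Check: s = 7.2 × 10^-7 ≪ 0.0016, so the approximation is valid.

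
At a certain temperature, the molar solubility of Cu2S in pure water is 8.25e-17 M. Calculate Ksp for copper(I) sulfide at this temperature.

Ksp ≈ 2.25e-48

Cu2S(s) ⇌ 2 Cu^+ + S^2-
With molar solubility s: [Cu^+] = 2s, [S^2-] = s.
Ksp = [Cu^+]^2[S^2-]
Substituting: Ksp = (2s)^2s = 4s^3
With s = 8.25 × 10^-17: Ksp = 2.25 x 10^-48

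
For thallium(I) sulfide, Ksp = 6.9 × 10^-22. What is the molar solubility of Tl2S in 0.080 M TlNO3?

Tl2S(s) ⇌ 2 Tl^+ + S^2-
Ksp = [Tl^+]^2[S^2-]
Let s be the molar solubility in this solution. [Tl^+] = 0.080 + 2s ≈ 0.080, [S^2-] = s (Ksp is small, so little additional dissolves).
Ksp ≈ (0.080)^2 × s
s = 1.1 × 10^-19 M
Check: 2s = 2.2 × 10^-19 ≪ 0.080, so the approximation is valid.

s = 1.1 × 10^-19 M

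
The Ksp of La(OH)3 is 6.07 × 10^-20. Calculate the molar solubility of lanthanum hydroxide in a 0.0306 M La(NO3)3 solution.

4.19 × 10^-7 M

La(OH)3(s) ⇌ La^3+ + 3 OH^-
Ksp = [La^3+][OH^-]^3
Let s = moles of La(OH)3 that dissolve per litre. [La^3+] = 0.0306 + s ≈ 0.0306, [OH^-] = 3s (since La^3+ from La(NO3)3 dominates).
Ksp ≈ 0.0306 × (3s)^3
s = 4.19 × 10^-7 M
Check: s = 4.2 × 10^-7 ≪ 0.0306, so the approximation is valid.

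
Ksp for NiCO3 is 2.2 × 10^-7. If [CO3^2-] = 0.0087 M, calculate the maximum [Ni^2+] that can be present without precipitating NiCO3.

[Ni^2+] = 2.5 × 10^-5 M

NiCO3(s) ⇌ Ni^2+ + CO3^2-
Ksp = [Ni^2+][CO3^2-]
Precipitation begins when Q = Ksp. With [CO3^2-] = 0.0087 M:
2.2 × 10^-7 = (0.0087) × [Ni^2+]
[Ni^2+] = (2.2 × 10^-7 / 8.7 × 10^-3) = 2.5 × 10^-5 M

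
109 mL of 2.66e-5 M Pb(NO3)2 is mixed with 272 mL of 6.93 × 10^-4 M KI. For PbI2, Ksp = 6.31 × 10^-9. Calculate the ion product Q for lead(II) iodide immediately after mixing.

1.86 × 10^-12

Total volume = 109 + 272 = 381 mL.
[Pb^2+] = 2.66 × 10^-5 × (109/381) = 7.610 × 10^-6 M
[I^-] = 6.93 × 10^-4 × (272/381) = 4.947 x 10^-4 M
PbI2(s) <=> Pb^2+ + 2 I^-, so Q = [Pb^2+][I^-]^2
Q = (7.610 × 10^-6)(4.947 x 10^-4)^2 = 1.86 x 10^-12
Q < Ksp, so no precipitate of PbI2 forms.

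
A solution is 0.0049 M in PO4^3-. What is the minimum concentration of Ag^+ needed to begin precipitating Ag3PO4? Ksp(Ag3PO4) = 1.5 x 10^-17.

Ag3PO4(s) ⇌ 3 Ag^+(aq) + PO4^3-(aq)
Ksp = [Ag^+]^3[PO4^3-]
Precipitation begins when Q = Ksp. With [PO4^3-] = 0.0049 M:
1.5 x 10^-17 = (0.0049) × [Ag^+]^3
[Ag^+] = (1.5 x 10^-17 / 4.9 x 10^-3)^(1/3) = 1.5 × 10^-5 M

[Ag^+] ≈ 1.5e-5 M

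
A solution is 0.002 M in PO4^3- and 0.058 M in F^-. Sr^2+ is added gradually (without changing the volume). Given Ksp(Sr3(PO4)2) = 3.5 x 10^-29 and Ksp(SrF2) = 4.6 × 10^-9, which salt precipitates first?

Sr3(PO4)2

Precipitation of each salt starts when its ion product equals its Ksp.
For Sr3(PO4)2: 3.5 x 10^-29 = (0.002)^2 × [Sr^2+]^3  ⇒  [Sr^2+] = 2.1 × 10^-8 M.
For SrF2: 4.6 × 10^-9 = (0.058)^2 × [Sr^2+]  ⇒  [Sr^2+] = 1.4 x 10^-6 M.
The salt with the lower threshold [Sr^2+] precipitates first: Sr3(PO4)2.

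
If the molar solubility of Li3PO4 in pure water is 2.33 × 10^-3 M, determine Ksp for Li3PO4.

7.96 x 10^-10

Li3PO4(s) ⇌ 3 Li^+(aq) + PO4^3-(aq)
With molar solubility s: [Li^+] = 3s, [PO4^3-] = s.
Ksp = [Li^+]^3[PO4^3-]
Ksp = (3s)^3s = 27s^4
Ksp = 27 × (2.33 x 10^-3)^4 = 7.96 × 10^-10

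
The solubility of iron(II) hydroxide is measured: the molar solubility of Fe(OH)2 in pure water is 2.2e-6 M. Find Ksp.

Fe(OH)2(s) ⇌ Fe^2+(aq) + 2 OH^-(aq)
With molar solubility s: [Fe^2+] = s, [OH^-] = 2s.
Ksp = [Fe^2+][OH^-]^2
Ksp = s(2s)^2 = 4s^3
Ksp = 4 × (2.2 x 10^-6)^3 = 4.3 × 10^-17

4.3 x 10^-17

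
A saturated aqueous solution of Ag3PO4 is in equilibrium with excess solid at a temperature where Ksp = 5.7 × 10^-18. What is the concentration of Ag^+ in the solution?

[Ag^+] = 6.4 × 10^-5 M

Ag3PO4(s) ⇌ 3 Ag^+(aq) + PO4^3-(aq)
Ksp = [Ag^+]^3[PO4^3-]
With molar solubility s: [Ag^+] = 3s, [PO4^3-] = s.
Ksp = (3s)^3s = 27s^4
s^4 = 5.7 × 10^-18 / 27, so s = 2.14 x 10^-5 M
[Ag^+] = 3s = 6.4 × 10^-5 M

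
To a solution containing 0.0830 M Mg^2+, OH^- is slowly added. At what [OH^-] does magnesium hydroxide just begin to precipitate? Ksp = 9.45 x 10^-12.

[OH^-] = 1.07e-5 M

Mg(OH)2(s) <=> Mg^2+(aq) + 2 OH^-(aq)
Ksp = [Mg^2+][OH^-]^2
Precipitation begins when Q = Ksp. With [Mg^2+] = 0.0830 M:
9.45 x 10^-12 = (0.0830) × [OH^-]^2
[OH^-] = (9.45 x 10^-12 / 8.30 x 10^-2)^(1/2) = 1.07 × 10^-5 M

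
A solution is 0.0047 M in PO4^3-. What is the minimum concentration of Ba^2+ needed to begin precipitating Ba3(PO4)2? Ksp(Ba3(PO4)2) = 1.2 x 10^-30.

Ba3(PO4)2(s) <=> 3 Ba^2+ + 2 PO4^3-
Ksp = [Ba^2+]^3[PO4^3-]^2
Precipitation begins when Q = Ksp. With [PO4^3-] = 0.0047 M:
1.2 x 10^-30 = (0.0047)^2 × [Ba^2+]^3
[Ba^2+] = (1.2 x 10^-30 / 2.21 × 10^-5)^(1/3) = 3.8 × 10^-9 M

[Ba^2+] ≈ 3.8 x 10^-9 M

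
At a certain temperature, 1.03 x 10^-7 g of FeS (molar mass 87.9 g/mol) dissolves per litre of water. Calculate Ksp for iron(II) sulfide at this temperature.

1.37e-18

Molar solubility s = (1.03 × 10^-7 g/L) / (87.9 g/mol) = 1.172 × 10^-9 M.
FeS(s) <=> Fe^2+ + S^2-
For each mole of FeS that dissolves: [Fe^2+] = s, [S^2-] = s.
Ksp = [Fe^2+][S^2-]
Ksp = s × s = s^2
Ksp = (1.172 x 10^-9)^2 = 1.37 × 10^-18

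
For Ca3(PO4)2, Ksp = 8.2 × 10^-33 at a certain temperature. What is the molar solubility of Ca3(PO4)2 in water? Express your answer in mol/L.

1.5 × 10^-7 M

Ca3(PO4)2(s) ⇌ 3 Ca^2+(aq) + 2 PO4^3-(aq)
Ksp = [Ca^2+]^3[PO4^3-]^2
Let s = molar solubility. Then [Ca^2+] = 3s and [PO4^3-] = 2s.
Substituting: Ksp = (3s)^3(2s)^2 = 108s^5
s^5 = 8.2 × 10^-33 / 108, so s = 1.5 x 10^-7 M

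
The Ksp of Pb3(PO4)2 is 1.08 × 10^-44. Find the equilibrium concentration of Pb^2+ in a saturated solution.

Pb3(PO4)2(s) ⇌ 3 Pb^2+ + 2 PO4^3-
Ksp = [Pb^2+]^3[PO4^3-]^2
If s mol/L of Pb3(PO4)2 dissolves, [Pb^2+] = 3s and [PO4^3-] = 2s.
Substituting: Ksp = (3s)^3(2s)^2 = 108s^5
s = (1.08 × 10^-44 / 108)^(1/5) = 6.310 × 10^-10 M
[Pb^2+] = 3s = 1.89 × 10^-9 M

1.89 x 10^-9 M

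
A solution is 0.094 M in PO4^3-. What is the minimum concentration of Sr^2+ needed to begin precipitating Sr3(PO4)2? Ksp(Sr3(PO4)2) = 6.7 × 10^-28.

Sr3(PO4)2(s) ⇌ 3 Sr^2+ + 2 PO4^3-
Ksp = [Sr^2+]^3[PO4^3-]^2
Precipitation begins when Q = Ksp. With [PO4^3-] = 0.094 M:
6.7 × 10^-28 = (0.094)^2 × [Sr^2+]^3
[Sr^2+] = (6.7 × 10^-28 / 8.84 × 10^-3)^(1/3) = 4.2 x 10^-9 M

[Sr^2+] ≈ 4.2e-9 M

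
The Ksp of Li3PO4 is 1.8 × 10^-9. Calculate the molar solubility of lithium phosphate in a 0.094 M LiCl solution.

Li3PO4(s) ⇌ 3 Li^+(aq) + PO4^3-(aq)
Ksp = [Li^+]^3[PO4^3-]
If s mol/L dissolves here, [Li^+] = 0.094 + 3s ≈ 0.094, [PO4^3-] = s (common-ion effect: Li^+ is already 0.094 M).
Ksp ≈ (0.094)^3 × s
s = 2.2 x 10^-6 M
Check: 3s = 6.5 × 10^-6 ≪ 0.094, so the approximation is valid.

s = 2.2e-6 M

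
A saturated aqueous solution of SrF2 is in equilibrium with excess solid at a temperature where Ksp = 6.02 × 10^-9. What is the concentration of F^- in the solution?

2.29 × 10^-3 M

SrF2(s) ⇌ Sr^2+(aq) + 2 F^-(aq)
Ksp = [Sr^2+][F^-]^2
Let s = molar solubility. Then [Sr^2+] = s and [F^-] = 2s.
Ksp = s(2s)^2 = 4s^3
s^3 = 6.02 × 10^-9 / 4, so s = 1.146 x 10^-3 M
[F^-] = 2s = 2.29 × 10^-3 M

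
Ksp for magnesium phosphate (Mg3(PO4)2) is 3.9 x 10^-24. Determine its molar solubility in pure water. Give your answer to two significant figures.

Mg3(PO4)2(s) <=> 3 Mg^2+ + 2 PO4^3-
Ksp = [Mg^2+]^3[PO4^3-]^2
If s mol/L of Mg3(PO4)2 dissolves, [Mg^2+] = 3s and [PO4^3-] = 2s.
Substituting: Ksp = (3s)^3(2s)^2 = 108s^5
s = (3.9 x 10^-24 / 108)^(1/5) = 8.2 × 10^-6 M

s = 8.2 × 10^-6 M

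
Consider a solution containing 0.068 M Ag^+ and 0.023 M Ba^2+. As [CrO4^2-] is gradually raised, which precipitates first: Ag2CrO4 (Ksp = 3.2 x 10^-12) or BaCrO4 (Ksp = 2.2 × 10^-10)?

Ag2CrO4

Each salt begins to precipitate when Q = Ksp, i.e. when [CrO4^2-] reaches its threshold.
For Ag2CrO4: 3.2 x 10^-12 = (0.068)^2 × [CrO4^2-]  ⇒  [CrO4^2-] = 6.9 × 10^-10 M.
For BaCrO4: 2.2 × 10^-10 = 0.023 × [CrO4^2-]  ⇒  [CrO4^2-] = 9.6 × 10^-9 M.
The salt with the lower threshold [CrO4^2-] precipitates first: Ag2CrO4.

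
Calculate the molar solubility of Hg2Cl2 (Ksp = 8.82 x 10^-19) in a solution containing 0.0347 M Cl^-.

7.33 × 10^-16 M

Hg2Cl2(s) <=> Hg2^2+ + 2 Cl^-
Ksp = [Hg2^2+][Cl^-]^2
Let s = moles of Hg2Cl2 that dissolve per litre. [Hg2^2+] = s, [Cl^-] = 0.0347 + 2s ≈ 0.0347 (common-ion effect: Cl^- is already 0.0347 M).
Ksp ≈ s × (0.0347)^2
s = 7.33 × 10^-16 M
Check: 2s = 1.5 × 10^-15 ≪ 0.0347, so the approximation is valid.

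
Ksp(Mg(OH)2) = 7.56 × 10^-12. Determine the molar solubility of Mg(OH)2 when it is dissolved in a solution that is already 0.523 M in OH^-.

2.76e-11 M

Mg(OH)2(s) ⇌ Mg^2+ + 2 OH^-
Ksp = [Mg^2+][OH^-]^2
Let s = moles of Mg(OH)2 that dissolve per litre. [Mg^2+] = s, [OH^-] = 0.523 + 2s ≈ 0.523 (since the OH^- already present dominates).
Ksp ≈ s × (0.523)^2
s = 2.76 x 10^-11 M
Check: 2s = 5.5 × 10^-11 ≪ 0.523, so the approximation is valid.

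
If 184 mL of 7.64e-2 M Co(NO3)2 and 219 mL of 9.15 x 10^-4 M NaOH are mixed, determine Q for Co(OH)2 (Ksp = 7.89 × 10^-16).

Total volume = 184 + 219 = 403 mL.
[Co^2+] = 7.64 x 10^-2 × (184/403) = 3.488 × 10^-2 M
[OH^-] = 9.15 x 10^-4 × (219/403) = 4.972 × 10^-4 M
Co(OH)2(s) ⇌ Co^2+ + 2 OH^-, so Q = [Co^2+][OH^-]^2
Q = (3.488 x 10^-2)(4.972 x 10^-4)^2 = 8.62 × 10^-9
Q > Ksp, so Co(OH)2 will precipitate.

Q = 8.62 × 10^-9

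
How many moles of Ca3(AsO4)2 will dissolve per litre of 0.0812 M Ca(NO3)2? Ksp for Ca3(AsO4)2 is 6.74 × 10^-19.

Ca3(AsO4)2(s) ⇌ 3 Ca^2+ + 2 AsO4^3-
Ksp = [Ca^2+]^3[AsO4^3-]^2
Let s = moles of Ca3(AsO4)2 that dissolve per litre. [Ca^2+] = 0.0812 + 3s ≈ 0.0812, [AsO4^3-] = 2s (since Ca^2+ from Ca(NO3)2 dominates).
Ksp ≈ (0.0812)^3 × (2s)^2
s = 1.77 × 10^-8 M
Check: 3s = 5.3 x 10^-8 ≪ 0.0812, so the approximation is valid.

1.77 x 10^-8 M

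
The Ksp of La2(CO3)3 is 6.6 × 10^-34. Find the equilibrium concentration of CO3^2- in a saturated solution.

2.7e-7 M

La2(CO3)3(s) <=> 2 La^3+(aq) + 3 CO3^2-(aq)
Ksp = [La^3+]^2[CO3^2-]^3
For each mole of La2(CO3)3 that dissolves: [La^3+] = 2s, [CO3^2-] = 3s.
So Ksp = (2s)^2 × (3s)^3 = 108s^5
s^5 = 6.6 × 10^-34 / 108, so s = 9.06 × 10^-8 M
[CO3^2-] = 3s = 2.7 × 10^-7 M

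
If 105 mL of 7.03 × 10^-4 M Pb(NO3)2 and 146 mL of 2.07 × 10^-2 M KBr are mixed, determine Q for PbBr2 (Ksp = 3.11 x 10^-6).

Q = 4.26 × 10^-8

Total volume = 105 + 146 = 251 mL.
[Pb^2+] = 7.03 × 10^-4 × (105/251) = 2.941 x 10^-4 M
[Br^-] = 2.07 x 10^-2 × (146/251) = 1.204 × 10^-2 M
PbBr2(s) <=> Pb^2+ + 2 Br^-, so Q = [Pb^2+][Br^-]^2
Q = (2.941 x 10^-4)(1.204 × 10^-2)^2 = 4.26 × 10^-8
Q < Ksp, so no precipitate of PbBr2 forms.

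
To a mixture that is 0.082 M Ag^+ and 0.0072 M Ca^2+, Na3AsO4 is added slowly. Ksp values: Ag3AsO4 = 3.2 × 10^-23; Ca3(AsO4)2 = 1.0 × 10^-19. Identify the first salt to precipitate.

Each salt begins to precipitate when Q = Ksp, i.e. when [AsO4^3-] reaches its threshold.
For Ag3AsO4: 3.2 × 10^-23 = (0.082)^3 × [AsO4^3-]  ⇒  [AsO4^3-] = 5.8 × 10^-20 M.
For Ca3(AsO4)2: 1.0 × 10^-19 = (0.0072)^3 × [AsO4^3-]^2  ⇒  [AsO4^3-] = 5.2 x 10^-7 M.
The salt with the lower threshold [AsO4^3-] precipitates first: Ag3AsO4.

Ag3AsO4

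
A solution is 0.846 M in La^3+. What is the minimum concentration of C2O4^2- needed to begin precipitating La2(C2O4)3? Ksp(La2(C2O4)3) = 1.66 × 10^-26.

[C2O4^2-] ≈ 2.85 × 10^-9 M

La2(C2O4)3(s) ⇌ 2 La^3+ + 3 C2O4^2-
Ksp = [La^3+]^2[C2O4^2-]^3
Precipitation begins when Q = Ksp. With [La^3+] = 0.846 M:
1.66 × 10^-26 = (0.846)^2 × [C2O4^2-]^3
[C2O4^2-] = (1.66 × 10^-26 / 7.157 × 10^-1)^(1/3) = 2.85 × 10^-9 M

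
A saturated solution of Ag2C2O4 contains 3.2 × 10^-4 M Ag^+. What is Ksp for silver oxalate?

Ag2C2O4(s) <=> 2 Ag^+(aq) + C2O4^2-(aq)
Stoichiometry gives [C2O4^2-] = (1/2)[Ag^+] = 1.60 × 10^-4 M.
Ksp = [Ag^+]^2[C2O4^2-]
Ksp = (3.2 x 10^-4)^2 × 1.60 × 10^-4 = 1.6 x 10^-11

1.6e-11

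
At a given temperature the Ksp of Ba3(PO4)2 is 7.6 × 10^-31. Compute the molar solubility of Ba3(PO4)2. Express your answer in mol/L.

s ≈ 3.7e-7 M

Ba3(PO4)2(s) ⇌ 3 Ba^2+ + 2 PO4^3-
Ksp = [Ba^2+]^3[PO4^3-]^2
Let s = molar solubility. Then [Ba^2+] = 3s and [PO4^3-] = 2s.
So Ksp = (3s)^3 × (2s)^2 = 108s^5
s^5 = 7.6 × 10^-31 / 108, so s = 3.7 × 10^-7 M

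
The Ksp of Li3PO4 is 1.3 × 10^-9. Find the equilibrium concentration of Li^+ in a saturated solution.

[Li^+] = 7.9 x 10^-3 M

Li3PO4(s) <=> 3 Li^+(aq) + PO4^3-(aq)
Ksp = [Li^+]^3[PO4^3-]
If s mol/L of Li3PO4 dissolves, [Li^+] = 3s and [PO4^3-] = s.
Ksp = (3s)^3s = 27s^4
s = (1.3 × 10^-9 / 27)^(1/4) = 2.63 x 10^-3 M
[Li^+] = 3s = 7.9 × 10^-3 M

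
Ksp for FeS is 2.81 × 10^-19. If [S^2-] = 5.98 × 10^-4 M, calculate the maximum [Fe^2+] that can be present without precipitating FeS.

[Fe^2+] ≈ 4.70 × 10^-16 M

FeS(s) ⇌ Fe^2+(aq) + S^2-(aq)
Ksp = [Fe^2+][S^2-]
Precipitation begins when Q = Ksp. With [S^2-] = 5.98 × 10^-4 M:
2.81 × 10^-19 = (5.98 × 10^-4) × [Fe^2+]
[Fe^2+] = (2.81 × 10^-19 / 5.98 × 10^-4) = 4.70 × 10^-16 M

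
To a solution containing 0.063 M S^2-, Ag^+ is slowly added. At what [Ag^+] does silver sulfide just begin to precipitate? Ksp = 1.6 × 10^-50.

5.0 x 10^-25 M

Ag2S(s) ⇌ 2 Ag^+ + S^2-
Ksp = [Ag^+]^2[S^2-]
Precipitation begins when Q = Ksp. With [S^2-] = 0.063 M:
1.6 × 10^-50 = (0.063) × [Ag^+]^2
[Ag^+] = (1.6 × 10^-50 / 6.3 × 10^-2)^(1/2) = 5.0 x 10^-25 M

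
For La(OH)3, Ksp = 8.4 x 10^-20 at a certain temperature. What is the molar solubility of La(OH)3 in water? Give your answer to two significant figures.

La(OH)3(s) ⇌ La^3+ + 3 OH^-
Ksp = [La^3+][OH^-]^3
Let s = molar solubility. Then [La^3+] = s and [OH^-] = 3s.
So Ksp = s × (3s)^3 = 27s^4
Solving, s = (8.4 x 10^-20/27)^(1/4) = 7.5 × 10^-6 M

s ≈ 7.5e-6 M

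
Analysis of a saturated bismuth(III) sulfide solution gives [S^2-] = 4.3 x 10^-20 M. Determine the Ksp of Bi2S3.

Bi2S3(s) <=> 2 Bi^3+(aq) + 3 S^2-(aq)
Stoichiometry gives [Bi^3+] = (2/3)[S^2-] = 2.87 × 10^-20 M.
Ksp = [Bi^3+]^2[S^2-]^3
Ksp = (2.87 × 10^-20)^2 × (4.3 x 10^-20)^3 = 6.5 × 10^-98

Ksp ≈ 6.5e-98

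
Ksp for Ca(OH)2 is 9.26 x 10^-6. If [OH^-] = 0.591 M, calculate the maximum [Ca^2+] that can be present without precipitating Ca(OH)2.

2.65e-5 M

Ca(OH)2(s) <=> Ca^2+ + 2 OH^-
Ksp = [Ca^2+][OH^-]^2
Precipitation begins when Q = Ksp. With [OH^-] = 0.591 M:
9.26 x 10^-6 = (0.591)^2 × [Ca^2+]
[Ca^2+] = (9.26 x 10^-6 / 3.493 × 10^-1) = 2.65 × 10^-5 M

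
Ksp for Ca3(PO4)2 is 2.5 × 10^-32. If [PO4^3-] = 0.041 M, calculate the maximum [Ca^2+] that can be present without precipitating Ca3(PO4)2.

[Ca^2+] = 2.5 × 10^-10 M

Ca3(PO4)2(s) <=> 3 Ca^2+(aq) + 2 PO4^3-(aq)
Ksp = [Ca^2+]^3[PO4^3-]^2
Precipitation begins when Q = Ksp. With [PO4^3-] = 0.041 M:
2.5 × 10^-32 = (0.041)^2 × [Ca^2+]^3
[Ca^2+] = (2.5 × 10^-32 / 1.68 x 10^-3)^(1/3) = 2.5 × 10^-10 M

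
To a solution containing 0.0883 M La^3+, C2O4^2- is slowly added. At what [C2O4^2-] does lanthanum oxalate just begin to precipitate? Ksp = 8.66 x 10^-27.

La2(C2O4)3(s) <=> 2 La^3+ + 3 C2O4^2-
Ksp = [La^3+]^2[C2O4^2-]^3
Precipitation begins when Q = Ksp. With [La^3+] = 0.0883 M:
8.66 x 10^-27 = (0.0883)^2 × [C2O4^2-]^3
[C2O4^2-] = (8.66 x 10^-27 / 7.797 × 10^-3)^(1/3) = 1.04 × 10^-8 M

[C2O4^2-] ≈ 1.04 x 10^-8 M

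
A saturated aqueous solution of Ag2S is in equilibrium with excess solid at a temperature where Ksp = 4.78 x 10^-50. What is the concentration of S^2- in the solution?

2.29 × 10^-17 M

Ag2S(s) ⇌ 2 Ag^+(aq) + S^2-(aq)
Ksp = [Ag^+]^2[S^2-]
For each mole of Ag2S that dissolves: [Ag^+] = 2s, [S^2-] = s.
Substituting: Ksp = (2s)^2s = 4s^3
s^3 = 4.78 x 10^-50 / 4, so s = 2.286 × 10^-17 M
[S^2-] = s = 2.29 x 10^-17 M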